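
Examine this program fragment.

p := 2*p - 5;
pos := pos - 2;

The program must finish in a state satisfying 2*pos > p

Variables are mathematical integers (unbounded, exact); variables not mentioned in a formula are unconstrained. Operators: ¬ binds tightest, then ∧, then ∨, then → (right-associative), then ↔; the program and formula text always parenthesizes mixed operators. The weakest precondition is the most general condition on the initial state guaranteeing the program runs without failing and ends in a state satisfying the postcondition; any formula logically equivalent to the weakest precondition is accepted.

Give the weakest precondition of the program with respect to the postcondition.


Working backward. After the program, 2*pos > p must hold.
Before pos := pos - 2: 2*pos > p + 4
Before p := 2*p - 5: 2*pos > 2*p - 1
Answer: WP = 2*pos > 2*p - 1


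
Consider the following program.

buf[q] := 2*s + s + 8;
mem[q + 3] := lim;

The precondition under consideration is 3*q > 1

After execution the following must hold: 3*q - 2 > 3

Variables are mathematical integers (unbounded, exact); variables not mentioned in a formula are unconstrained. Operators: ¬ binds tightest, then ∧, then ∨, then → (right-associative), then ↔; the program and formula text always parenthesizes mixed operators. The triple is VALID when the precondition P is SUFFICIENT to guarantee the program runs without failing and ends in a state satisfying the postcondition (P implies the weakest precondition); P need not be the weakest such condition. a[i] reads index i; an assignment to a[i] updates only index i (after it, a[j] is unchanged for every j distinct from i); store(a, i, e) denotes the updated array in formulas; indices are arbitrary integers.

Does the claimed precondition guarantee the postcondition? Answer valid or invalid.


Working backward. After the program, the postcondition 3*q - 2 > 3 must hold; in canonical form it is 3*q > 5.
Before mem[q + 3] := lim: 3*q > 5
Before buf[q] := 2*s + s + 8: 3*q > 5
The weakest precondition is 3*q > 5.
Check whether 3*q > 1 implies it.
Countermodel: at the initial state q = 1, the precondition holds but the weakest precondition fails.
Answer: invalid


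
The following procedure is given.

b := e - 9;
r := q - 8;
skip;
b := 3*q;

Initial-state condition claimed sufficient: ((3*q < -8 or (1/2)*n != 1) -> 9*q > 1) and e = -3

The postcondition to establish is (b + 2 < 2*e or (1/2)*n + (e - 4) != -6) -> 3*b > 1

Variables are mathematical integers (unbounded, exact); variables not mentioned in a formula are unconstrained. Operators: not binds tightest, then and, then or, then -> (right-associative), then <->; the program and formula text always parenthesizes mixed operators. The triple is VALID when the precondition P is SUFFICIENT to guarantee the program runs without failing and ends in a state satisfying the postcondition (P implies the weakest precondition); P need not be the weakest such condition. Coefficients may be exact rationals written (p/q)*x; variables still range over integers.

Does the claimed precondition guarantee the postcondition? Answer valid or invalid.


Working backward. After the program, the postcondition (b + 2 < 2*e or (1/2)*n + (e - 4) != -6) -> 3*b > 1 must hold; in canonical form it is (b < 2*e - 2 or e + (1/2)*n != -2) -> 3*b > 1.
Before b := 3*q: (3*q < 2*e - 2 or e + (1/2)*n != -2) -> 9*q > 1
Before skip: (3*q < 2*e - 2 or e + (1/2)*n != -2) -> 9*q > 1
Before r := q - 8: (3*q < 2*e - 2 or e + (1/2)*n != -2) -> 9*q > 1
Before b := e - 9: (3*q < 2*e - 2 or e + (1/2)*n != -2) -> 9*q > 1
The weakest precondition is (3*q < 2*e - 2 or e + (1/2)*n != -2) -> 9*q > 1.
Check whether ((3*q < -8 or (1/2)*n != 1) -> 9*q > 1) and e = -3 implies it.
Every state satisfying the precondition satisfies the weakest precondition: the implication holds.
Answer: valid


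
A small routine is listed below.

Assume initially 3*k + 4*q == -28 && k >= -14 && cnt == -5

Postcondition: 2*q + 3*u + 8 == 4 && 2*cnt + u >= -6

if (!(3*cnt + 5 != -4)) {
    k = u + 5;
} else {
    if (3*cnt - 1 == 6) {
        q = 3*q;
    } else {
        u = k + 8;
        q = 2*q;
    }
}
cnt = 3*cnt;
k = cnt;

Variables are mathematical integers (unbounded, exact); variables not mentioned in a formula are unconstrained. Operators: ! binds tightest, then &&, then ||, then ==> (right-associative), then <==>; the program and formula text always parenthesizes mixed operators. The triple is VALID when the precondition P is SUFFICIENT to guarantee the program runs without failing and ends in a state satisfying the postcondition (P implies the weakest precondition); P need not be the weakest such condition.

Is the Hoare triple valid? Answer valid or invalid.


Working backward. After the program, the postcondition 2*q + 3*u + 8 == 4 && 2*cnt + u >= -6 must hold; in canonical form it is 2*q + 3*u == -4 && 2*cnt + u >= -6.
Before k := cnt: 2*q + 3*u == -4 && 2*cnt + u >= -6
Before cnt := 3*cnt: 2*q + 3*u == -4 && 6*cnt + u >= -6
Then branch requires 2*q + 3*u == -4 && 6*cnt + u >= -6; else branch requires (3*cnt == 7 ==> (6*q + 3*u == -4 && 6*cnt + u >= -6)) && ((!(3*cnt == 7)) ==> (3*k + 4*q == -28 && 6*cnt + k >= -14)).
Before the if: ((!(3*cnt != -9)) ==> (2*q + 3*u == -4 && 6*cnt + u >= -6)) && (3*cnt != -9 ==> ((3*cnt == 7 ==> (6*q + 3*u == -4 && 6*cnt + u >= -6)) && ((!(3*cnt == 7)) ==> (3*k + 4*q == -28 && 6*cnt + k >= -14))))
The weakest precondition is ((!(3*cnt != -9)) ==> (2*q + 3*u == -4 && 6*cnt + u >= -6)) && (3*cnt != -9 ==> ((3*cnt == 7 ==> (6*q + 3*u == -4 && 6*cnt + u >= -6)) && ((!(3*cnt == 7)) ==> (3*k + 4*q == -28 && 6*cnt + k >= -14)))).
Check whether 3*k + 4*q == -28 && k >= -14 && cnt == -5 implies it.
Countermodel: at the initial state cnt = -5, k = -12, q = 2, u = 0, the precondition holds but the weakest precondition fails.
Answer: invalid


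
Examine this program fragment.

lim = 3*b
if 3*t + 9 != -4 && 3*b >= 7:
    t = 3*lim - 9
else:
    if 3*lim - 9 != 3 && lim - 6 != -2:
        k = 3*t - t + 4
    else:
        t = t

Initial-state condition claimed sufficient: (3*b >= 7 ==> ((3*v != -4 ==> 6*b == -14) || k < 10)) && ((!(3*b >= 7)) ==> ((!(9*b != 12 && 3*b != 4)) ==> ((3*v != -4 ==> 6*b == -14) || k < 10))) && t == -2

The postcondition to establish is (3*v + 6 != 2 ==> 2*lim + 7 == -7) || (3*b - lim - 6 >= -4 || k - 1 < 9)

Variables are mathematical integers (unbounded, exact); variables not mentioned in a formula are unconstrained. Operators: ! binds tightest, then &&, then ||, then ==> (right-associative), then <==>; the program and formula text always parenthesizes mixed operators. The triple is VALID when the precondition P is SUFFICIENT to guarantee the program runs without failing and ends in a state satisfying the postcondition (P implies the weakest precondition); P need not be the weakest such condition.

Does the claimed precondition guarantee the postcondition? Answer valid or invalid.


Working backward. After the program, the postcondition (3*v + 6 != 2 ==> 2*lim + 7 == -7) || (3*b - lim - 6 >= -4 || k - 1 < 9) must hold; in canonical form it is (3*v != -4 ==> 2*lim == -14) || 3*b >= lim + 2 || k < 10.
Then branch requires (3*v != -4 ==> 2*lim == -14) || 3*b >= lim + 2 || k < 10; else branch requires ((3*lim != 12 && lim != 4) ==> ((3*v != -4 ==> 2*lim == -14) || 3*b >= lim + 2 || 2*t < 6)) && ((!(3*lim != 12 && lim != 4)) ==> ((3*v != -4 ==> 2*lim == -14) || 3*b >= lim + 2 || k < 10)).
Before the if: ((3*t != -13 && 3*b >= 7) ==> ((3*v != -4 ==> 2*lim == -14) || 3*b >= lim + 2 || k < 10)) && ((!(3*t != -13 && 3*b >= 7)) ==> (((3*lim != 12 && lim != 4) ==> ((3*v != -4 ==> 2*lim == -14) || 3*b >= lim + 2 || 2*t < 6)) && ((!(3*lim != 12 && lim != 4)) ==> ((3*v != -4 ==> 2*lim == -14) || 3*b >= lim + 2 || k < 10))))
Before lim := 3*b: ((3*t != -13 && 3*b >= 7) ==> ((3*v != -4 ==> 6*b == -14) || k < 10)) && ((!(3*t != -13 && 3*b >= 7)) ==> (((9*b != 12 && 3*b != 4) ==> ((3*v != -4 ==> 6*b == -14) || 2*t < 6)) && ((!(9*b != 12 && 3*b != 4)) ==> ((3*v != -4 ==> 6*b == -14) || k < 10))))
The weakest precondition is ((3*t != -13 && 3*b >= 7) ==> ((3*v != -4 ==> 6*b == -14) || k < 10)) && ((!(3*t != -13 && 3*b >= 7)) ==> (((9*b != 12 && 3*b != 4) ==> ((3*v != -4 ==> 6*b == -14) || 2*t < 6)) && ((!(9*b != 12 && 3*b != 4)) ==> ((3*v != -4 ==> 6*b == -14) || k < 10)))).
Check whether (3*b >= 7 ==> ((3*v != -4 ==> 6*b == -14) || k < 10)) && ((!(3*b >= 7)) ==> ((!(9*b != 12 && 3*b != 4)) ==> ((3*v != -4 ==> 6*b == -14) || k < 10))) && t == -2 implies it.
Every state satisfying the precondition satisfies the weakest precondition: the implication holds.
Answer: valid


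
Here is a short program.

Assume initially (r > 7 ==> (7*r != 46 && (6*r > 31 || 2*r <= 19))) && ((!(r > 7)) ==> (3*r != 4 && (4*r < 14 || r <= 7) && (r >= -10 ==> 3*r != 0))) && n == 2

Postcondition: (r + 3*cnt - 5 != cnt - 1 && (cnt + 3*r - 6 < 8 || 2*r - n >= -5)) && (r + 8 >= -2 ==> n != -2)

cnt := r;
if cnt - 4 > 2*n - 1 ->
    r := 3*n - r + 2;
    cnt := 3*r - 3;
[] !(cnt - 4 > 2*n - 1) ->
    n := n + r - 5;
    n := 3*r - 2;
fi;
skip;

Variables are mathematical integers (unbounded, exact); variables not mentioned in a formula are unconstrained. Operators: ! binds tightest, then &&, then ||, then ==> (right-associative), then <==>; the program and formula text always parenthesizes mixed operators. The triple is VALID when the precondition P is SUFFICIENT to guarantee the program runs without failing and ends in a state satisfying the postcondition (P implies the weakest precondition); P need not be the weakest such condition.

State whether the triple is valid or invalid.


Working backward. After the program, the postcondition (r + 3*cnt - 5 != cnt - 1 && (cnt + 3*r - 6 < 8 || 2*r - n >= -5)) && (r + 8 >= -2 ==> n != -2) must hold; in canonical form it is 2*cnt + r != 4 && (cnt + 3*r < 14 || 2*r >= n - 5) && (r >= -10 ==> n != -2).
Before skip: 2*cnt + r != 4 && (cnt + 3*r < 14 || 2*r >= n - 5) && (r >= -10 ==> n != -2)
Then branch requires 21*n != 7*r - 4 && (18*n < 6*r + 5 || 5*n >= 2*r - 9) && (3*n >= r - 12 ==> n != -2); else branch requires 2*cnt + r != 4 && (cnt + 3*r < 14 || r <= 7) && (r >= -10 ==> 3*r != 0).
Before the if: (cnt > 2*n + 3 ==> (21*n != 7*r - 4 && (18*n < 6*r + 5 || 5*n >= 2*r - 9) && (3*n >= r - 12 ==> n != -2))) && ((!(cnt > 2*n + 3)) ==> (2*cnt + r != 4 && (cnt + 3*r < 14 || r <= 7) && (r >= -10 ==> 3*r != 0)))
Before cnt := r: (r > 2*n + 3 ==> (21*n != 7*r - 4 && (18*n < 6*r + 5 || 5*n >= 2*r - 9) && (3*n >= r - 12 ==> n != -2))) && ((!(r > 2*n + 3)) ==> (3*r != 4 && (4*r < 14 || r <= 7) && (r >= -10 ==> 3*r != 0)))
The weakest precondition is (r > 2*n + 3 ==> (21*n != 7*r - 4 && (18*n < 6*r + 5 || 5*n >= 2*r - 9) && (3*n >= r - 12 ==> n != -2))) && ((!(r > 2*n + 3)) ==> (3*r != 4 && (4*r < 14 || r <= 7) && (r >= -10 ==> 3*r != 0))).
Check whether (r > 7 ==> (7*r != 46 && (6*r > 31 || 2*r <= 19))) && ((!(r > 7)) ==> (3*r != 4 && (4*r < 14 || r <= 7) && (r >= -10 ==> 3*r != 0))) && n == 2 implies it.
Every state satisfying the precondition satisfies the weakest precondition: the implication holds.
Answer: valid


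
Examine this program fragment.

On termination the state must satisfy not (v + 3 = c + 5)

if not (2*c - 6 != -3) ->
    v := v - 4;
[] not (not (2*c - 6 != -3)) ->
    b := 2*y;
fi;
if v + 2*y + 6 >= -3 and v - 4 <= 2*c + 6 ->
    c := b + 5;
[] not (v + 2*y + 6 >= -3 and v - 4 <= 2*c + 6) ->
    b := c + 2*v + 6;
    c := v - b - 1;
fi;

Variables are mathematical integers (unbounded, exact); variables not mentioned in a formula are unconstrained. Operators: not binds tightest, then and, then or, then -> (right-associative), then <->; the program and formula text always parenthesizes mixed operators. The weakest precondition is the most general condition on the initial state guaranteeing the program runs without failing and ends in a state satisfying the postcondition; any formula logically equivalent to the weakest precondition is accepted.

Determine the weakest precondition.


Working backward. After the program, the postcondition not (v + 3 = c + 5) must hold; in canonical form it is not (v = c + 2).
Then branch requires not (v = b + 7); else branch requires not (c + 2*v = -5).
Before the if: ((v + 2*y >= -9 and v <= 2*c + 10) -> (not (v = b + 7))) and ((not (v + 2*y >= -9 and v <= 2*c + 10)) -> (not (c + 2*v = -5)))
Then branch requires ((v + 2*y >= -5 and v <= 2*c + 14) -> (not (v = b + 11))) and ((not (v + 2*y >= -5 and v <= 2*c + 14)) -> (not (c + 2*v = 3))); else branch requires ((v + 2*y >= -9 and v <= 2*c + 10) -> (not (v = 2*y + 7))) and ((not (v + 2*y >= -9 and v <= 2*c + 10)) -> (not (c + 2*v = -5))).
Before the if: ((not (2*c != 3)) -> (((v + 2*y >= -5 and v <= 2*c + 14) -> (not (v = b + 11))) and ((not (v + 2*y >= -5 and v <= 2*c + 14)) -> (not (c + 2*v = 3))))) and (2*c != 3 -> (((v + 2*y >= -9 and v <= 2*c + 10) -> (not (v = 2*y + 7))) and ((not (v + 2*y >= -9 and v <= 2*c + 10)) -> (not (c + 2*v = -5)))))
Answer: WP = ((not (2*c != 3)) -> (((v + 2*y >= -5 and v <= 2*c + 14) -> (not (v = b + 11))) and ((not (v + 2*y >= -5 and v <= 2*c + 14)) -> (not (c + 2*v = 3))))) and (2*c != 3 -> (((v + 2*y >= -9 and v <= 2*c + 10) -> (not (v = 2*y + 7))) and ((not (v + 2*y >= -9 and v <= 2*c + 10)) -> (not (c + 2*v = -5)))))


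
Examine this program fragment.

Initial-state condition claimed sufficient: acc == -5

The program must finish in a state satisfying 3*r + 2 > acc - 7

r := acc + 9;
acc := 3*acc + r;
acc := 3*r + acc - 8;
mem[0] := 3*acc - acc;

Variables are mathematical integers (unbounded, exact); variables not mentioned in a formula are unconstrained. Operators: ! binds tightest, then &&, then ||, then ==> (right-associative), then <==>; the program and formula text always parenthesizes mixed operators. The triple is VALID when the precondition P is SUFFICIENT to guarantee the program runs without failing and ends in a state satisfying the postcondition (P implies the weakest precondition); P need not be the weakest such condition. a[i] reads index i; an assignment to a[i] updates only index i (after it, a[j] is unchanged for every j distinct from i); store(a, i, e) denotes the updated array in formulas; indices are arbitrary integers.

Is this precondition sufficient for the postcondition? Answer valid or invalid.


Working backward. After the program, the postcondition 3*r + 2 > acc - 7 must hold; in canonical form it is 3*r > acc - 9.
Before mem[0] := 3*acc - acc: 3*r > acc - 9
Before acc := 3*r + acc - 8: acc < 17
Before acc := 3*acc + r: 3*acc + r < 17
Before r := acc + 9: 4*acc < 8
The weakest precondition is 4*acc < 8.
Check whether acc == -5 implies it.
Every state satisfying the precondition satisfies the weakest precondition: the implication holds.
Answer: valid


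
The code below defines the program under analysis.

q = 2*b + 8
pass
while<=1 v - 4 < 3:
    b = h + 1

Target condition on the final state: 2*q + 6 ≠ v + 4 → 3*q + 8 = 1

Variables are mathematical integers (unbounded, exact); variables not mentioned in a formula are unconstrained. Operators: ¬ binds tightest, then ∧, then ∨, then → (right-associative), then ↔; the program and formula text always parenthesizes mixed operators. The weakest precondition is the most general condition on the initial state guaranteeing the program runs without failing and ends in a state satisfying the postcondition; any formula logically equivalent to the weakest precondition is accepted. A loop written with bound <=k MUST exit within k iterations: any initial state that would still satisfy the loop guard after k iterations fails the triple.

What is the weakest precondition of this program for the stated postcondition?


Working backward. After the program, the postcondition 2*q + 6 ≠ v + 4 → 3*q + 8 = 1 must hold; in canonical form it is 2*q ≠ v - 2 → 3*q = -7.
Before the loop (bound <=1), unroll the exhaustion recursion (WP_0 = exit-now case; WP_j = one more guarded iteration, up to j = 1):
  WP_0: (¬(v < 7)) ∧ (2*q ≠ v - 2 → 3*q = -7)
  WP_1: (v < 7 → ((¬(v < 7)) ∧ (2*q ≠ v - 2 → 3*q = -7))) ∧ ((¬(v < 7)) → (2*q ≠ v - 2 → 3*q = -7))
So before the loop: (v < 7 → ((¬(v < 7)) ∧ (2*q ≠ v - 2 → 3*q = -7))) ∧ ((¬(v < 7)) → (2*q ≠ v - 2 → 3*q = -7))
Before skip: (v < 7 → ((¬(v < 7)) ∧ (2*q ≠ v - 2 → 3*q = -7))) ∧ ((¬(v < 7)) → (2*q ≠ v - 2 → 3*q = -7))
Before q := 2*b + 8: (v < 7 → ((¬(v < 7)) ∧ (4*b ≠ v - 18 → 6*b = -31))) ∧ ((¬(v < 7)) → (4*b ≠ v - 18 → 6*b = -31))
Answer: WP = (v < 7 → ((¬(v < 7)) ∧ (4*b ≠ v - 18 → 6*b = -31))) ∧ ((¬(v < 7)) → (4*b ≠ v - 18 → 6*b = -31))


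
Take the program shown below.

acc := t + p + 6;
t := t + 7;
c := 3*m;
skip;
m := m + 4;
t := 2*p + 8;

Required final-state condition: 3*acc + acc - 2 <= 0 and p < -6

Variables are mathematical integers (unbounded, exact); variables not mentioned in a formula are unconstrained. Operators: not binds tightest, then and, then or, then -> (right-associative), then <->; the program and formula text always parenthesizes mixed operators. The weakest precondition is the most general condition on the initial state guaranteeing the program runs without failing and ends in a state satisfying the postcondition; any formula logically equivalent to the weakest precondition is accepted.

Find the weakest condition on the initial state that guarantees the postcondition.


Working backward. After the program, the postcondition 3*acc + acc - 2 <= 0 and p < -6 must hold; in canonical form it is 4*acc <= 2 and p < -6.
Before t := 2*p + 8: 4*acc <= 2 and p < -6
Before m := m + 4: 4*acc <= 2 and p < -6
Before skip: 4*acc <= 2 and p < -6
Before c := 3*m: 4*acc <= 2 and p < -6
Before t := t + 7: 4*acc <= 2 and p < -6
Before acc := t + p + 6: 4*p + 4*t <= -22 and p < -6
Answer: WP = 4*p + 4*t <= -22 and p < -6


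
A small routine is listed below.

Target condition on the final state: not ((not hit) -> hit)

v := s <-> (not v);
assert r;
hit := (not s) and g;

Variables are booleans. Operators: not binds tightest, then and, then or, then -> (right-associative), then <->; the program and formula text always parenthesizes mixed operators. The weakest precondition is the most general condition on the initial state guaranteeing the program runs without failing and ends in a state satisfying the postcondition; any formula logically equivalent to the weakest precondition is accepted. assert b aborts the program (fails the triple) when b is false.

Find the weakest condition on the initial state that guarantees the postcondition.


Working backward. After the program, not ((not hit) -> hit) must hold.
Before hit := (not s) and g: not ((not ((not s) and g)) -> ((not s) and g))
Before assert r: r and (not ((not ((not s) and g)) -> ((not s) and g)))
Before v := s <-> (not v): r and (not ((not ((not s) and g)) -> ((not s) and g)))
Answer: WP = r and (not ((not ((not s) and g)) -> ((not s) and g)))


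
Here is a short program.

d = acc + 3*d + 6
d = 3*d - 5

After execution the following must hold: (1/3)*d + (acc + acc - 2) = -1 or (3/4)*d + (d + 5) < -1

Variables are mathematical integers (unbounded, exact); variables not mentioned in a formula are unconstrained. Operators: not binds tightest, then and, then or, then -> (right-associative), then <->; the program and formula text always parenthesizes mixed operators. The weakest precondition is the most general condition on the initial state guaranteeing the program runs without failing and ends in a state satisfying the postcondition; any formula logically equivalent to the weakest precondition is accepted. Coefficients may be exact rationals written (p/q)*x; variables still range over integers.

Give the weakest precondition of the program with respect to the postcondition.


Working backward. After the program, the postcondition (1/3)*d + (acc + acc - 2) = -1 or (3/4)*d + (d + 5) < -1 must hold; in canonical form it is 2*acc + (1/3)*d = 1 or (7/4)*d < -6.
Before d := 3*d - 5: 2*acc + d = 8/3 or (21/4)*d < 11/4
Before d := acc + 3*d + 6: 3*acc + 3*d = -10/3 or (21/4)*acc + (63/4)*d < -115/4
Answer: WP = 3*acc + 3*d = -10/3 or (21/4)*acc + (63/4)*d < -115/4


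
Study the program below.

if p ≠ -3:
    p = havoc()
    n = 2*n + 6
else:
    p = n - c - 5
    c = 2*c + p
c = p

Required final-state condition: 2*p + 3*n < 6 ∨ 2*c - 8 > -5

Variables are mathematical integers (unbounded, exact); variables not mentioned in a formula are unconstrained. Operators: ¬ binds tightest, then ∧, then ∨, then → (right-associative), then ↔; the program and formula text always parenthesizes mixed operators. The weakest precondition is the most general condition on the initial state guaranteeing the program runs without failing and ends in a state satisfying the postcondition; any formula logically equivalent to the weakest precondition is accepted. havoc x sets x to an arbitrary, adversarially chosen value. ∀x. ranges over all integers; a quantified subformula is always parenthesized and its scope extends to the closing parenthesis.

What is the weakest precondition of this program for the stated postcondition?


Working backward. After the program, the postcondition 2*p + 3*n < 6 ∨ 2*c - 8 > -5 must hold; in canonical form it is 3*n + 2*p < 6 ∨ 2*c > 3.
Before c := p: 3*n + 2*p < 6 ∨ 2*p > 3
Then branch requires ∀p_1. (6*n + 2*p_1 < -12 ∨ 2*p_1 > 3); else branch requires 5*n < 2*c + 16 ∨ 2*n > 2*c + 13.
Before the if: (p ≠ -3 → (∀p_1. (6*n + 2*p_1 < -12 ∨ 2*p_1 > 3))) ∧ ((¬(p ≠ -3)) → (5*n < 2*c + 16 ∨ 2*n > 2*c + 13))
Answer: WP = (p ≠ -3 → (∀p_1. (6*n + 2*p_1 < -12 ∨ 2*p_1 > 3))) ∧ ((¬(p ≠ -3)) → (5*n < 2*c + 16 ∨ 2*n > 2*c + 13))


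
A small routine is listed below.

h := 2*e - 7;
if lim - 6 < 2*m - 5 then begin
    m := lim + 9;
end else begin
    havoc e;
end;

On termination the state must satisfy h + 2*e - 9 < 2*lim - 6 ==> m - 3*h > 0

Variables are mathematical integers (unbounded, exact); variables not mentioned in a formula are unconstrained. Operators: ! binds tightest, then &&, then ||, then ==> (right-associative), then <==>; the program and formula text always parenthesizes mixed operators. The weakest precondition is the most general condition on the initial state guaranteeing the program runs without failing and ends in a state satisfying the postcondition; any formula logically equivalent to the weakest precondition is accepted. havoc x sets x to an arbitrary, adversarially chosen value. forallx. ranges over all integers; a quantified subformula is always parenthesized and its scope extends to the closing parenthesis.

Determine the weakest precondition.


Working backward. After the program, the postcondition h + 2*e - 9 < 2*lim - 6 ==> m - 3*h > 0 must hold; in canonical form it is 2*e + h < 2*lim + 3 ==> m > 3*h.
Then branch requires 2*e + h < 2*lim + 3 ==> lim > 3*h - 9; else branch requires forall e_1. (2*e_1 + h < 2*lim + 3 ==> m > 3*h).
Before the if: (lim < 2*m + 1 ==> (2*e + h < 2*lim + 3 ==> lim > 3*h - 9)) && ((!(lim < 2*m + 1)) ==> (forall e_1. (2*e_1 + h < 2*lim + 3 ==> m > 3*h)))
Before h := 2*e - 7: (lim < 2*m + 1 ==> (4*e < 2*lim + 10 ==> lim > 6*e - 30)) && ((!(lim < 2*m + 1)) ==> (forall e_1. (2*e + 2*e_1 < 2*lim + 10 ==> m > 6*e - 21)))
Answer: WP = (lim < 2*m + 1 ==> (4*e < 2*lim + 10 ==> lim > 6*e - 30)) && ((!(lim < 2*m + 1)) ==> (forall e_1. (2*e + 2*e_1 < 2*lim + 10 ==> m > 6*e - 21)))


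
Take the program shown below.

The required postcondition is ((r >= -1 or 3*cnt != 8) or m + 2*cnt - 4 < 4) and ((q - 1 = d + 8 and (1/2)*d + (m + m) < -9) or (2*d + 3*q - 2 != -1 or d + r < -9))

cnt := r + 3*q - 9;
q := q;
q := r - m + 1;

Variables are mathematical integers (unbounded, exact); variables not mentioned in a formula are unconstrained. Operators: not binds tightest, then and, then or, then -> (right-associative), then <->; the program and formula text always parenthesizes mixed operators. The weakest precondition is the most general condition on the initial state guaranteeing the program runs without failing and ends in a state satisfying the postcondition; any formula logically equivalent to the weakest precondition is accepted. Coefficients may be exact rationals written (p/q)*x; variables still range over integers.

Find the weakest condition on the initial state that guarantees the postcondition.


Working backward. After the program, the postcondition ((r >= -1 or 3*cnt != 8) or m + 2*cnt - 4 < 4) and ((q - 1 = d + 8 and (1/2)*d + (m + m) < -9) or (2*d + 3*q - 2 != -1 or d + r < -9)) must hold; in canonical form it is (r >= -1 or 3*cnt != 8 or 2*cnt + m < 8) and ((q = d + 9 and (1/2)*d + 2*m < -9) or 2*d + 3*q != 1 or d + r < -9).
Before q := r - m + 1: (r >= -1 or 3*cnt != 8 or 2*cnt + m < 8) and ((r = d + m + 8 and (1/2)*d + 2*m < -9) or 2*d + 3*r != 3*m - 2 or d + r < -9)
Before q := q: (r >= -1 or 3*cnt != 8 or 2*cnt + m < 8) and ((r = d + m + 8 and (1/2)*d + 2*m < -9) or 2*d + 3*r != 3*m - 2 or d + r < -9)
Before cnt := r + 3*q - 9: (r >= -1 or 9*q + 3*r != 35 or m + 6*q + 2*r < 26) and ((r = d + m + 8 and (1/2)*d + 2*m < -9) or 2*d + 3*r != 3*m - 2 or d + r < -9)
Answer: WP = (r >= -1 or 9*q + 3*r != 35 or m + 6*q + 2*r < 26) and ((r = d + m + 8 and (1/2)*d + 2*m < -9) or 2*d + 3*r != 3*m - 2 or d + r < -9)


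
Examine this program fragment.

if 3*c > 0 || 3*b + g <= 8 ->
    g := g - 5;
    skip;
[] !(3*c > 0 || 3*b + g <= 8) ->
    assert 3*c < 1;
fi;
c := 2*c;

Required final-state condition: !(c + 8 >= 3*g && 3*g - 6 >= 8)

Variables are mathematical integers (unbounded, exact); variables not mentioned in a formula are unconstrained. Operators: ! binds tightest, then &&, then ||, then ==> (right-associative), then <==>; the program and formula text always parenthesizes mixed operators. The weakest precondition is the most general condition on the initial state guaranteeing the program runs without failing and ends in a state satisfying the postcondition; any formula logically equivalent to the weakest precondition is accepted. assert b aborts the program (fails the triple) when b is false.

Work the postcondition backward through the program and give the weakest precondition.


Working backward. After the program, the postcondition !(c + 8 >= 3*g && 3*g - 6 >= 8) must hold; in canonical form it is !(c >= 3*g - 8 && 3*g >= 14).
Before c := 2*c: !(2*c >= 3*g - 8 && 3*g >= 14)
Then branch requires !(2*c >= 3*g - 23 && 3*g >= 29); else branch requires 3*c < 1 && (!(2*c >= 3*g - 8 && 3*g >= 14)).
Before the if: ((3*c > 0 || 3*b + g <= 8) ==> (!(2*c >= 3*g - 23 && 3*g >= 29))) && ((!(3*c > 0 || 3*b + g <= 8)) ==> (3*c < 1 && (!(2*c >= 3*g - 8 && 3*g >= 14))))
Answer: WP = ((3*c > 0 || 3*b + g <= 8) ==> (!(2*c >= 3*g - 23 && 3*g >= 29))) && ((!(3*c > 0 || 3*b + g <= 8)) ==> (3*c < 1 && (!(2*c >= 3*g - 8 && 3*g >= 14))))


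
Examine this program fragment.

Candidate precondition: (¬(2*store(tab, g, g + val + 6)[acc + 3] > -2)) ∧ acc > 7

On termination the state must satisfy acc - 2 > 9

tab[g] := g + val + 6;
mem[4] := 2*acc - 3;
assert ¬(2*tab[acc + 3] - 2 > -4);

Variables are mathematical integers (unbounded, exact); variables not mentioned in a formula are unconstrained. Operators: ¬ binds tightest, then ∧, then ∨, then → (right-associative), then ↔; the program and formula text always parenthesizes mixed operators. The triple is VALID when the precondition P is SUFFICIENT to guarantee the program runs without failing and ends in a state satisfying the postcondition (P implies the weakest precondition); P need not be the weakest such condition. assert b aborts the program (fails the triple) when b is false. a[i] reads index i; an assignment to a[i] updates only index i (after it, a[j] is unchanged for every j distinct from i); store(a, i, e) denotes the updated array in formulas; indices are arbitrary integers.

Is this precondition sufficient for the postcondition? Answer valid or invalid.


Working backward. After the program, the postcondition acc - 2 > 9 must hold; in canonical form it is acc > 11.
Before assert ¬(2*tab[acc + 3] - 2 > -4): (¬(2*tab[acc + 3] > -2)) ∧ acc > 11
Before mem[4] := 2*acc - 3: (¬(2*tab[acc + 3] > -2)) ∧ acc > 11
Before tab[g] := g + val + 6: (¬(2*store(tab, g, g + val + 6)[acc + 3] > -2)) ∧ acc > 11
The weakest precondition is (¬(2*store(tab, g, g + val + 6)[acc + 3] > -2)) ∧ acc > 11.
Check whether (¬(2*store(tab, g, g + val + 6)[acc + 3] > -2)) ∧ acc > 7 implies it.
Countermodel: at the initial state acc = 8, g = 0, tab = {[0] = -1, [11] = -1, elsewhere -1}, val = -7, the precondition holds but the weakest precondition fails.
Answer: invalid


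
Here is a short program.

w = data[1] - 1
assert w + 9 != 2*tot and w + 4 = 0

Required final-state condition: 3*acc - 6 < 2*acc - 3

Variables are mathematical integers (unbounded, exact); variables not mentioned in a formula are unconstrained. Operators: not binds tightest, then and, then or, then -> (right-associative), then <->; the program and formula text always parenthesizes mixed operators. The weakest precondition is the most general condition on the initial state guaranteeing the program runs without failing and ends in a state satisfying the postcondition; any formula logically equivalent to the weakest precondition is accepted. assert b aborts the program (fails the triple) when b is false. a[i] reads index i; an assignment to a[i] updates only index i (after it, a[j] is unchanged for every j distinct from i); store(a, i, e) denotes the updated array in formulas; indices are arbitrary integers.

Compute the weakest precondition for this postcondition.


Working backward. After the program, the postcondition 3*acc - 6 < 2*acc - 3 must hold; in canonical form it is acc < 3.
Before assert w + 9 != 2*tot and w + 4 = 0: w != 2*tot - 9 and w = -4 and acc < 3
Before w := data[1] - 1: data[1] != 2*tot - 8 and data[1] = -3 and acc < 3
Answer: WP = data[1] != 2*tot - 8 and data[1] = -3 and acc < 3


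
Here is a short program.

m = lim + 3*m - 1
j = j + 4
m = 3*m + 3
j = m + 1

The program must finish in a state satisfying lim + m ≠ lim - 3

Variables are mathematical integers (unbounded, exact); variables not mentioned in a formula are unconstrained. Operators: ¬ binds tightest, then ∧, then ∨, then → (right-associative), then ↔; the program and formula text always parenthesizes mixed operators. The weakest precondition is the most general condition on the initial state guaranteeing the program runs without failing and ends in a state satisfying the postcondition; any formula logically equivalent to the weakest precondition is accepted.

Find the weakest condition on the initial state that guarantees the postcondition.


Working backward. After the program, the postcondition lim + m ≠ lim - 3 must hold; in canonical form it is m ≠ -3.
Before j := m + 1: m ≠ -3
Before m := 3*m + 3: 3*m ≠ -6
Before j := j + 4: 3*m ≠ -6
Before m := lim + 3*m - 1: 3*lim + 9*m ≠ -3
Answer: WP = 3*lim + 9*m ≠ -3


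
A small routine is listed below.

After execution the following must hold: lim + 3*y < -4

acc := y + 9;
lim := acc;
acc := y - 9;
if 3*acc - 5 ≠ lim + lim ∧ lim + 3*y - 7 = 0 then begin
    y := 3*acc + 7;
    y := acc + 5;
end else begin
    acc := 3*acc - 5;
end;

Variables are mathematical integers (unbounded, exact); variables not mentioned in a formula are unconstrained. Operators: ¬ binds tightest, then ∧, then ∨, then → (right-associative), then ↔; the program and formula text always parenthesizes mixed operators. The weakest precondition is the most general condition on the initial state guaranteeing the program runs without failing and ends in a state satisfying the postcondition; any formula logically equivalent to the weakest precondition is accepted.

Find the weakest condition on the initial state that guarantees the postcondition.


Working backward. After the program, lim + 3*y < -4 must hold.
Then branch requires 3*acc + lim < -19; else branch requires lim + 3*y < -4.
Before the if: ((3*acc ≠ 2*lim + 5 ∧ lim + 3*y = 7) → 3*acc + lim < -19) ∧ ((¬(3*acc ≠ 2*lim + 5 ∧ lim + 3*y = 7)) → lim + 3*y < -4)
Before acc := y - 9: ((3*y ≠ 2*lim + 32 ∧ lim + 3*y = 7) → lim + 3*y < 8) ∧ ((¬(3*y ≠ 2*lim + 32 ∧ lim + 3*y = 7)) → lim + 3*y < -4)
Before lim := acc: ((3*y ≠ 2*acc + 32 ∧ acc + 3*y = 7) → acc + 3*y < 8) ∧ ((¬(3*y ≠ 2*acc + 32 ∧ acc + 3*y = 7)) → acc + 3*y < -4)
Before acc := y + 9: ((y ≠ 50 ∧ 4*y = -2) → 4*y < -1) ∧ ((¬(y ≠ 50 ∧ 4*y = -2)) → 4*y < -13)
Answer: WP = ((y ≠ 50 ∧ 4*y = -2) → 4*y < -1) ∧ ((¬(y ≠ 50 ∧ 4*y = -2)) → 4*y < -13)


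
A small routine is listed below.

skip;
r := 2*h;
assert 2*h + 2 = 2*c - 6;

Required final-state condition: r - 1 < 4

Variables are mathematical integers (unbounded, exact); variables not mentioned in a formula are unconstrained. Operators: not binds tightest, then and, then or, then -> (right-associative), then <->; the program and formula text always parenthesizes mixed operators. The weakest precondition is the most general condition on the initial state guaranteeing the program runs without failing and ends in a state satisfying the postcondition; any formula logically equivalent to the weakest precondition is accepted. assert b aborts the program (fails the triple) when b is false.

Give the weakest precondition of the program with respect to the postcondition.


Working backward. After the program, the postcondition r - 1 < 4 must hold; in canonical form it is r < 5.
Before assert 2*h + 2 = 2*c - 6: 2*h = 2*c - 8 and r < 5
Before r := 2*h: 2*h = 2*c - 8 and 2*h < 5
Before skip: 2*h = 2*c - 8 and 2*h < 5
Answer: WP = 2*h = 2*c - 8 and 2*h < 5


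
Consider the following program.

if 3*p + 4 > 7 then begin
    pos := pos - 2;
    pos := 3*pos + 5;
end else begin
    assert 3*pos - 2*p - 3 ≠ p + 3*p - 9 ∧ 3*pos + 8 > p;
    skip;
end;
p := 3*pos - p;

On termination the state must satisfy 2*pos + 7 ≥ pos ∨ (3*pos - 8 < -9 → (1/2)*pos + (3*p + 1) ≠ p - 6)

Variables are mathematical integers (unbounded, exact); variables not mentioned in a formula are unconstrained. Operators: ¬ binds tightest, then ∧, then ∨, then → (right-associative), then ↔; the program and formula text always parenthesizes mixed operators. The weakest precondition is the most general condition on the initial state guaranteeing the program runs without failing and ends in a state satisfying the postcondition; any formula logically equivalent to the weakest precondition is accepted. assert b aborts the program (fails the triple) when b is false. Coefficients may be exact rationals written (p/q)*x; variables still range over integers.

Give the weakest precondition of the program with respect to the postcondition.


Working backward. After the program, the postcondition 2*pos + 7 ≥ pos ∨ (3*pos - 8 < -9 → (1/2)*pos + (3*p + 1) ≠ p - 6) must hold; in canonical form it is pos ≥ -7 ∨ (3*pos < -1 → 2*p + (1/2)*pos ≠ -7).
Before p := 3*pos - p: pos ≥ -7 ∨ (3*pos < -1 → (13/2)*pos ≠ 2*p - 7)
Then branch requires 3*pos ≥ -6 ∨ (9*pos < 2 → (39/2)*pos ≠ 2*p - 1/2); else branch requires 3*pos ≠ 6*p - 6 ∧ 3*pos > p - 8 ∧ (pos ≥ -7 ∨ (3*pos < -1 → (13/2)*pos ≠ 2*p - 7)).
Before the if: (3*p > 3 → (3*pos ≥ -6 ∨ (9*pos < 2 → (39/2)*pos ≠ 2*p - 1/2))) ∧ ((¬(3*p > 3)) → (3*pos ≠ 6*p - 6 ∧ 3*pos > p - 8 ∧ (pos ≥ -7 ∨ (3*pos < -1 → (13/2)*pos ≠ 2*p - 7))))
Answer: WP = (3*p > 3 → (3*pos ≥ -6 ∨ (9*pos < 2 → (39/2)*pos ≠ 2*p - 1/2))) ∧ ((¬(3*p > 3)) → (3*pos ≠ 6*p - 6 ∧ 3*pos > p - 8 ∧ (pos ≥ -7 ∨ (3*pos < -1 → (13/2)*pos ≠ 2*p - 7))))


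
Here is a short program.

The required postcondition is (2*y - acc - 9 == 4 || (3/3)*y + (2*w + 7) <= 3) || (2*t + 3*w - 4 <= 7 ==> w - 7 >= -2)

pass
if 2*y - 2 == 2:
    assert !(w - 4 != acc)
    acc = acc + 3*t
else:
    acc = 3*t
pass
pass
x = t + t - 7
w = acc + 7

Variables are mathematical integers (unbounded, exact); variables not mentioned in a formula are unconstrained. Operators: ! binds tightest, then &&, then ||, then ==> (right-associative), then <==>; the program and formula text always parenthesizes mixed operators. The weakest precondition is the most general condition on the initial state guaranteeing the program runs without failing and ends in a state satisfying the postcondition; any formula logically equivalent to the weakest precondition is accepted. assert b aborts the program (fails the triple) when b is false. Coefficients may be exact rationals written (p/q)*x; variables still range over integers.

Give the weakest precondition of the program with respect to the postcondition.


Working backward. After the program, the postcondition (2*y - acc - 9 == 4 || (3/3)*y + (2*w + 7) <= 3) || (2*t + 3*w - 4 <= 7 ==> w - 7 >= -2) must hold; in canonical form it is 2*y == acc + 13 || 2*w + y <= -4 || (2*t + 3*w <= 11 ==> w >= 5).
Before w := acc + 7: 2*y == acc + 13 || 2*acc + y <= -18 || (3*acc + 2*t <= -10 ==> acc >= -2)
Before x := t + t - 7: 2*y == acc + 13 || 2*acc + y <= -18 || (3*acc + 2*t <= -10 ==> acc >= -2)
Before skip: 2*y == acc + 13 || 2*acc + y <= -18 || (3*acc + 2*t <= -10 ==> acc >= -2)
Before skip: 2*y == acc + 13 || 2*acc + y <= -18 || (3*acc + 2*t <= -10 ==> acc >= -2)
Then branch requires (!(w != acc + 4)) && (2*y == acc + 3*t + 13 || 2*acc + 6*t + y <= -18 || (3*acc + 11*t <= -10 ==> acc + 3*t >= -2)); else branch requires 2*y == 3*t + 13 || 6*t + y <= -18 || (11*t <= -10 ==> 3*t >= -2).
Before the if: (2*y == 4 ==> ((!(w != acc + 4)) && (2*y == acc + 3*t + 13 || 2*acc + 6*t + y <= -18 || (3*acc + 11*t <= -10 ==> acc + 3*t >= -2)))) && ((!(2*y == 4)) ==> (2*y == 3*t + 13 || 6*t + y <= -18 || (11*t <= -10 ==> 3*t >= -2)))
Before skip: (2*y == 4 ==> ((!(w != acc + 4)) && (2*y == acc + 3*t + 13 || 2*acc + 6*t + y <= -18 || (3*acc + 11*t <= -10 ==> acc + 3*t >= -2)))) && ((!(2*y == 4)) ==> (2*y == 3*t + 13 || 6*t + y <= -18 || (11*t <= -10 ==> 3*t >= -2)))
Answer: WP = (2*y == 4 ==> ((!(w != acc + 4)) && (2*y == acc + 3*t + 13 || 2*acc + 6*t + y <= -18 || (3*acc + 11*t <= -10 ==> acc + 3*t >= -2)))) && ((!(2*y == 4)) ==> (2*y == 3*t + 13 || 6*t + y <= -18 || (11*t <= -10 ==> 3*t >= -2)))


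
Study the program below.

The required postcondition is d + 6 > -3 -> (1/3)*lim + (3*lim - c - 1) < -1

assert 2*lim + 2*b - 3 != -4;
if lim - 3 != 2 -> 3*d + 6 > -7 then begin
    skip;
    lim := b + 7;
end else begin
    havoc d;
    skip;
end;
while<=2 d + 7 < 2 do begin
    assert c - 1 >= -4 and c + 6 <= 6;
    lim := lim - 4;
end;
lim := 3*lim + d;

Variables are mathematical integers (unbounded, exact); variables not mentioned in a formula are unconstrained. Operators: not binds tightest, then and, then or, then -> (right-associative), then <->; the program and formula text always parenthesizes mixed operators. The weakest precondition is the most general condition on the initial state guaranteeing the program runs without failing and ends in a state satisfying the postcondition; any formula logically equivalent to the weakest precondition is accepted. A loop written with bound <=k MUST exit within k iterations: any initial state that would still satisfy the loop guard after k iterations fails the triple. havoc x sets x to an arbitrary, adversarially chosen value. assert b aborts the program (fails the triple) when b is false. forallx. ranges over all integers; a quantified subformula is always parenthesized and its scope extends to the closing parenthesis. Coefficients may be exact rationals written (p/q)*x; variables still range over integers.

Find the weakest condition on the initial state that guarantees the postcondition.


Working backward. After the program, the postcondition d + 6 > -3 -> (1/3)*lim + (3*lim - c - 1) < -1 must hold; in canonical form it is d > -9 -> (10/3)*lim < c.
Before lim := 3*lim + d: d > -9 -> (10/3)*d + 10*lim < c
Before the loop (bound <=2), unroll the exhaustion recursion (WP_0 = exit-now case; WP_j = one more guarded iteration, up to j = 2):
  WP_0: (not (d < -5)) and (d > -9 -> (10/3)*d + 10*lim < c)
  WP_1: (d < -5 -> (c >= -3 and c <= 0 and (not (d < -5)) and (d > -9 -> (10/3)*d + 10*lim < c + 40))) and ((not (d < -5)) -> (d > -9 -> (10/3)*d + 10*lim < c))
  WP_2: (d < -5 -> (c >= -3 and c <= 0 and (d < -5 -> (c >= -3 and c <= 0 and (not (d < -5)) and (d > -9 -> (10/3)*d + 10*lim < c + 80))) and ((not (d < -5)) -> (d > -9 -> (10/3)*d + 10*lim < c + 40)))) and ((not (d < -5)) -> (d > -9 -> (10/3)*d + 10*lim < c))
So before the loop: (d < -5 -> (c >= -3 and c <= 0 and (d < -5 -> (c >= -3 and c <= 0 and (not (d < -5)) and (d > -9 -> (10/3)*d + 10*lim < c + 80))) and ((not (d < -5)) -> (d > -9 -> (10/3)*d + 10*lim < c + 40)))) and ((not (d < -5)) -> (d > -9 -> (10/3)*d + 10*lim < c))
Then branch requires (d < -5 -> (c >= -3 and c <= 0 and (d < -5 -> (c >= -3 and c <= 0 and (not (d < -5)) and (d > -9 -> 10*b + (10/3)*d < c + 10))) and ((not (d < -5)) -> (d > -9 -> 10*b + (10/3)*d < c - 30)))) and ((not (d < -5)) -> (d > -9 -> 10*b + (10/3)*d < c - 70)); else branch requires forall d_1. ((d_1 < -5 -> (c >= -3 and c <= 0 and (d_1 < -5 -> (c >= -3 and c <= 0 and (not (d_1 < -5)) and (d_1 > -9 -> (10/3)*d_1 + 10*lim < c + 80))) and ((not (d_1 < -5)) -> (d_1 > -9 -> (10/3)*d_1 + 10*lim < c + 40)))) and ((not (d_1 < -5)) -> (d_1 > -9 -> (10/3)*d_1 + 10*lim < c))).
Before the if: ((lim != 5 -> 3*d > -13) -> ((d < -5 -> (c >= -3 and c <= 0 and (d < -5 -> (c >= -3 and c <= 0 and (not (d < -5)) and (d > -9 -> 10*b + (10/3)*d < c + 10))) and ((not (d < -5)) -> (d > -9 -> 10*b + (10/3)*d < c - 30)))) and ((not (d < -5)) -> (d > -9 -> 10*b + (10/3)*d < c - 70)))) and ((not (lim != 5 -> 3*d > -13)) -> (forall d_1. ((d_1 < -5 -> (c >= -3 and c <= 0 and (d_1 < -5 -> (c >= -3 and c <= 0 and (not (d_1 < -5)) and (d_1 > -9 -> (10/3)*d_1 + 10*lim < c + 80))) and ((not (d_1 < -5)) -> (d_1 > -9 -> (10/3)*d_1 + 10*lim < c + 40)))) and ((not (d_1 < -5)) -> (d_1 > -9 -> (10/3)*d_1 + 10*lim < c)))))
Before assert 2*lim + 2*b - 3 != -4: 2*b + 2*lim != -1 and ((lim != 5 -> 3*d > -13) -> ((d < -5 -> (c >= -3 and c <= 0 and (d < -5 -> (c >= -3 and c <= 0 and (not (d < -5)) and (d > -9 -> 10*b + (10/3)*d < c + 10))) and ((not (d < -5)) -> (d > -9 -> 10*b + (10/3)*d < c - 30)))) and ((not (d < -5)) -> (d > -9 -> 10*b + (10/3)*d < c - 70)))) and ((not (lim != 5 -> 3*d > -13)) -> (forall d_1. ((d_1 < -5 -> (c >= -3 and c <= 0 and (d_1 < -5 -> (c >= -3 and c <= 0 and (not (d_1 < -5)) and (d_1 > -9 -> (10/3)*d_1 + 10*lim < c + 80))) and ((not (d_1 < -5)) -> (d_1 > -9 -> (10/3)*d_1 + 10*lim < c + 40)))) and ((not (d_1 < -5)) -> (d_1 > -9 -> (10/3)*d_1 + 10*lim < c)))))
Answer: WP = 2*b + 2*lim != -1 and ((lim != 5 -> 3*d > -13) -> ((d < -5 -> (c >= -3 and c <= 0 and (d < -5 -> (c >= -3 and c <= 0 and (not (d < -5)) and (d > -9 -> 10*b + (10/3)*d < c + 10))) and ((not (d < -5)) -> (d > -9 -> 10*b + (10/3)*d < c - 30)))) and ((not (d < -5)) -> (d > -9 -> 10*b + (10/3)*d < c - 70)))) and ((not (lim != 5 -> 3*d > -13)) -> (forall d_1. ((d_1 < -5 -> (c >= -3 and c <= 0 and (d_1 < -5 -> (c >= -3 and c <= 0 and (not (d_1 < -5)) and (d_1 > -9 -> (10/3)*d_1 + 10*lim < c + 80))) and ((not (d_1 < -5)) -> (d_1 > -9 -> (10/3)*d_1 + 10*lim < c + 40)))) and ((not (d_1 < -5)) -> (d_1 > -9 -> (10/3)*d_1 + 10*lim < c)))))
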